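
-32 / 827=-0.04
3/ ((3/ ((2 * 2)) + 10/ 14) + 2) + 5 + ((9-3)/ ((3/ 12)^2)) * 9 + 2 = 84571/ 97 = 871.87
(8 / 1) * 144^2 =165888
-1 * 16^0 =-1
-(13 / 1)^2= -169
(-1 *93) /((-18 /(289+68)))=3689 /2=1844.50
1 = 1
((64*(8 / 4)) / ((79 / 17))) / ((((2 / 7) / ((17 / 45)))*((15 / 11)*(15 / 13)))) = 18514496 / 799875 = 23.15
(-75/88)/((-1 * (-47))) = -75/4136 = -0.02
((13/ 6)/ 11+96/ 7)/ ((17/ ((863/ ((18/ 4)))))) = 5546501/ 35343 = 156.93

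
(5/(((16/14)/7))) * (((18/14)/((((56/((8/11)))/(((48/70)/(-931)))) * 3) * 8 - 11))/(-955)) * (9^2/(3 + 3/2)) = 7/23665664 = 0.00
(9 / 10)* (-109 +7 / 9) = -487 / 5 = -97.40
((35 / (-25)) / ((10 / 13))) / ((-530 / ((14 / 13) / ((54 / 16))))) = 0.00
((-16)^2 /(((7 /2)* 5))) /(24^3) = 1 /945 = 0.00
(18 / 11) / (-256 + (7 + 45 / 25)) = -15 / 2266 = -0.01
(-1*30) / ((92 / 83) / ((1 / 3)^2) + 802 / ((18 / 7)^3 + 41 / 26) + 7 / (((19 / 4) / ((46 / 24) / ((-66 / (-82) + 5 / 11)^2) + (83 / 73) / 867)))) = -160066695947481532800 / 293048361812935810813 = -0.55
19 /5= 3.80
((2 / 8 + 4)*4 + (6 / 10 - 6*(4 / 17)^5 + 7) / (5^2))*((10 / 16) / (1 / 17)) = 3071119971 / 16704200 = 183.85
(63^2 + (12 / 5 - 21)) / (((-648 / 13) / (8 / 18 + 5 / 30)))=-117689 / 2430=-48.43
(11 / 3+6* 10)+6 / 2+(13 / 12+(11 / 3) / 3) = 2483 / 36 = 68.97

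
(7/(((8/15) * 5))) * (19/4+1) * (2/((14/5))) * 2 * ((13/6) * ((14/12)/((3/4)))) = 10465/144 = 72.67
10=10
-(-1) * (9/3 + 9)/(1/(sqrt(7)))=12 * sqrt(7)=31.75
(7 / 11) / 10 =7 / 110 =0.06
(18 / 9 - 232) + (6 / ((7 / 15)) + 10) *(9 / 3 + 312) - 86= 6884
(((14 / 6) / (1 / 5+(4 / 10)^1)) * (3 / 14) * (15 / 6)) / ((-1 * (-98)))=25 / 1176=0.02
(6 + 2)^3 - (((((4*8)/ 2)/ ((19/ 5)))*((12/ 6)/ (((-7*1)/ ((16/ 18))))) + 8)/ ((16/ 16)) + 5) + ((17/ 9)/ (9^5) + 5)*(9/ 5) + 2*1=20068461011/ 39267585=511.07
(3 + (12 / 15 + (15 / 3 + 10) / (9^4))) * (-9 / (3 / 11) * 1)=-457358 / 3645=-125.48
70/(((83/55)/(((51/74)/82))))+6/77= 9070407/19390294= 0.47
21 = 21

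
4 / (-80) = -1 / 20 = -0.05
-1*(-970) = 970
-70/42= -5/3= -1.67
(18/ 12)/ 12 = 1/ 8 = 0.12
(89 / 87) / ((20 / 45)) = 267 / 116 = 2.30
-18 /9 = -2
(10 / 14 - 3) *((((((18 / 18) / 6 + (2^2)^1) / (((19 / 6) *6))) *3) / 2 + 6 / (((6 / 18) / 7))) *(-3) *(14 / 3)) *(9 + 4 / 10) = 3609976 / 95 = 37999.75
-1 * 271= -271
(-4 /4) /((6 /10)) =-5 /3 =-1.67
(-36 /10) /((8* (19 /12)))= -27 /95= -0.28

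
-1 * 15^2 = -225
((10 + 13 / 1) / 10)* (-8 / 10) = -46 / 25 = -1.84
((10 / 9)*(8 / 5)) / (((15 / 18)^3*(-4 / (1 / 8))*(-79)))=12 / 9875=0.00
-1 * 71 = -71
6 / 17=0.35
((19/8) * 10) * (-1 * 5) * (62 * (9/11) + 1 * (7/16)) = -4277375/704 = -6075.82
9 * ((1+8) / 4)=81 / 4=20.25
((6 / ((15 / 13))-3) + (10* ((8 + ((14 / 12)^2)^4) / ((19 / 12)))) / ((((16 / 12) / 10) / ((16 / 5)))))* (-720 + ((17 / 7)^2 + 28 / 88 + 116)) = -44248266726137 / 42661080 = -1037204.56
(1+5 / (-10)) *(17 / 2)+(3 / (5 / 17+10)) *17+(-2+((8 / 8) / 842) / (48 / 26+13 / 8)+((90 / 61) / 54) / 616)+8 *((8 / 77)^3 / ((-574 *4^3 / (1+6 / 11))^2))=182350076318803328161493 / 25309975364517484918200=7.20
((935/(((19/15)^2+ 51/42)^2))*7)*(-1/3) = -21647587500/78836641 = -274.59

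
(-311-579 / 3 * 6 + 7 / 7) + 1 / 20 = -29359 / 20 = -1467.95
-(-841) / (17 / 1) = 841 / 17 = 49.47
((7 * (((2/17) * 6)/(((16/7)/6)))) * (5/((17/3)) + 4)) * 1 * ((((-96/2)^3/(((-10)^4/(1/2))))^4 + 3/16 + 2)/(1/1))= 83742623434742818833/1411132812500000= 59344.25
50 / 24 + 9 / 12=17 / 6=2.83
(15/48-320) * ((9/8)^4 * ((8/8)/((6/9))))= -100678545/131072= -768.12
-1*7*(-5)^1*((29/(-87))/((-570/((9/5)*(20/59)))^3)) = 504/35217364025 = 0.00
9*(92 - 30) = 558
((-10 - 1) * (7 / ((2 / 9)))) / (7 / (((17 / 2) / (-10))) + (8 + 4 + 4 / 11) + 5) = -37.96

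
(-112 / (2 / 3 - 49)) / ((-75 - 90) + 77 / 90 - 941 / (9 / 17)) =-6048 / 5067547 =-0.00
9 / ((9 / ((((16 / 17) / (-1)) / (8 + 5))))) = -16 / 221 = -0.07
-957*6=-5742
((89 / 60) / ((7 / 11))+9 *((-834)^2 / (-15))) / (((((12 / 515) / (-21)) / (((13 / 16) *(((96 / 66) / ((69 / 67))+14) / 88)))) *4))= 1372753041899863 / 102592512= 13380635.83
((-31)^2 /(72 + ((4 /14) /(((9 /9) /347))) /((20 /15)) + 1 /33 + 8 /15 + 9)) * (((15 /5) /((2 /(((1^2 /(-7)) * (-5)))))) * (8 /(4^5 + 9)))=6342600 /124020947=0.05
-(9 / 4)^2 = -81 / 16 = -5.06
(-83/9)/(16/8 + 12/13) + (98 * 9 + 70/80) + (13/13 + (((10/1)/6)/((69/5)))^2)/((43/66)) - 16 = 80776827185/93353688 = 865.28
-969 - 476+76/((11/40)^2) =-53245/121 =-440.04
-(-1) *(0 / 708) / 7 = 0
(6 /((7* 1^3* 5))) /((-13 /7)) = -6 /65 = -0.09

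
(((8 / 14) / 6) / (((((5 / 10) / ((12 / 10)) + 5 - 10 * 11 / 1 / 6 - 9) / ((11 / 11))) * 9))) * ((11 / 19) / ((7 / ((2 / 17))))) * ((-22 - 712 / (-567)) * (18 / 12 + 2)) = 1035056 / 3034463229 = 0.00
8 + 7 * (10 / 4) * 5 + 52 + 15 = 325 / 2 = 162.50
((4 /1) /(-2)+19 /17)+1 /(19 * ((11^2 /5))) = -34400 /39083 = -0.88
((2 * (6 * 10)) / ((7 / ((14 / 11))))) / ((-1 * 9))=-80 / 33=-2.42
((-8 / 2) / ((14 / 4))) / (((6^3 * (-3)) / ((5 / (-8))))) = -5 / 4536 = -0.00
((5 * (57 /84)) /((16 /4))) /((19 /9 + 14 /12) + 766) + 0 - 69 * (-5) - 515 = -131822585 /775432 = -170.00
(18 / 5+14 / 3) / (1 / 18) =744 / 5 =148.80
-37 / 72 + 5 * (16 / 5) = 1115 / 72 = 15.49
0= 0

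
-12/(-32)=3/8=0.38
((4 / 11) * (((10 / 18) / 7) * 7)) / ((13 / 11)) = 0.17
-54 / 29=-1.86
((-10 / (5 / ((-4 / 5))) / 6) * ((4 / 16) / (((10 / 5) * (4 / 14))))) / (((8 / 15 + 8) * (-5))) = -0.00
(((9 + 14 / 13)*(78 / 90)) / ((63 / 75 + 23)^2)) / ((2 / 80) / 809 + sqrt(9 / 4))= 0.01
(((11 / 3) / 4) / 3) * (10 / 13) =55 / 234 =0.24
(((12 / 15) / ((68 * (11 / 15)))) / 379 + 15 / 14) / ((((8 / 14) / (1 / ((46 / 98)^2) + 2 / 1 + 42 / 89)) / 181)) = 63514450527993 / 26694173704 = 2379.34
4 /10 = 2 /5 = 0.40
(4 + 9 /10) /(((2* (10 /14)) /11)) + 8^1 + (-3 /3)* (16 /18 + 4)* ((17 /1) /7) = 213299 /6300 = 33.86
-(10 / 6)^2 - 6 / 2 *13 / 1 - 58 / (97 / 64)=-69880 / 873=-80.05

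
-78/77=-1.01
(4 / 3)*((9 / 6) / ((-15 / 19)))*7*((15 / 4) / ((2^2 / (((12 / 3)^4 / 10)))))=-2128 / 5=-425.60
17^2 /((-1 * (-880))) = 289 /880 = 0.33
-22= -22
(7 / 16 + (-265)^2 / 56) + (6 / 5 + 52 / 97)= 1256.19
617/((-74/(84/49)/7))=-3702/37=-100.05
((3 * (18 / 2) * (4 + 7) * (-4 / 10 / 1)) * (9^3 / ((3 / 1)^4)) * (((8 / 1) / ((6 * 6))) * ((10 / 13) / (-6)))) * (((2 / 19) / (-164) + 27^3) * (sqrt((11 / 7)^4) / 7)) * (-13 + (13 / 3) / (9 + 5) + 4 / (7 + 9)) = -6734738406495 / 2559466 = -2631306.06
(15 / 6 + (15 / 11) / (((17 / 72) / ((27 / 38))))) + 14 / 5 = 334109 / 35530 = 9.40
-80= -80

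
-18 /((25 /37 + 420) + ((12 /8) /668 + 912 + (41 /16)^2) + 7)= -9490944 /709840529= -0.01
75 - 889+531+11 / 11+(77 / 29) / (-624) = -5103149 / 18096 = -282.00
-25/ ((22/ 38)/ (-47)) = 22325/ 11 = 2029.55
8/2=4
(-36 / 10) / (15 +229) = -9 / 610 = -0.01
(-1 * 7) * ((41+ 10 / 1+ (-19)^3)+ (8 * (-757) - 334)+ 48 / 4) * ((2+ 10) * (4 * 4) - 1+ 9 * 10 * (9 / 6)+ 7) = 30736566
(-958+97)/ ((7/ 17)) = -2091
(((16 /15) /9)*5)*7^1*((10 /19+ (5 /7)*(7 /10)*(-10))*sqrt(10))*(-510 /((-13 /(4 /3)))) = -6473600*sqrt(10) /6669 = -3069.62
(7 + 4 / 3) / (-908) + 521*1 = 1419179 / 2724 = 520.99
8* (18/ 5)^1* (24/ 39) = 1152/ 65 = 17.72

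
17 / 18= 0.94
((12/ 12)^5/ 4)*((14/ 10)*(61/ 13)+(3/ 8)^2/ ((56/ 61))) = 1566053/ 931840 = 1.68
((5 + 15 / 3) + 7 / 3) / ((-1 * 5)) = -37 / 15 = -2.47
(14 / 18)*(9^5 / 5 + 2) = 413413 / 45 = 9186.96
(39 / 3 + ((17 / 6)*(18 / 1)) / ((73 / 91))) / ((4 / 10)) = 13975 / 73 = 191.44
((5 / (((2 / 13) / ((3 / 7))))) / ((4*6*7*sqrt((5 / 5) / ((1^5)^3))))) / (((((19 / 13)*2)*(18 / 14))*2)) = 845 / 76608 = 0.01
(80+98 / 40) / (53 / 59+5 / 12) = 291873 / 4655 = 62.70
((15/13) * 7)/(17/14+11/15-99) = -22050/264953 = -0.08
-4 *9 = -36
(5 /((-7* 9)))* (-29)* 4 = 580 /63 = 9.21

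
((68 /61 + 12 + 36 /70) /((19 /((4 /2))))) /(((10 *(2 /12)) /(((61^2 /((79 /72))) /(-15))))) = -255596832 /1313375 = -194.61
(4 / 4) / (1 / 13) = 13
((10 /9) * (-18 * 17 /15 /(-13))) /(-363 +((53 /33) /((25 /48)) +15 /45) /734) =-13725800 /2857553803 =-0.00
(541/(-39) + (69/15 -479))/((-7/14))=190426/195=976.54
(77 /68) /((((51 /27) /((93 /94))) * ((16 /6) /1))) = 193347 /869312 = 0.22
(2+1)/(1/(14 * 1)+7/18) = 189/29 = 6.52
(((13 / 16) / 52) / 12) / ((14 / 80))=0.01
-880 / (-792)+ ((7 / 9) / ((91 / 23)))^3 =1791737 / 1601613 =1.12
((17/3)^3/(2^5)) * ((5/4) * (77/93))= 1891505/321408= 5.89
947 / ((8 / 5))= 4735 / 8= 591.88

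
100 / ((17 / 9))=900 / 17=52.94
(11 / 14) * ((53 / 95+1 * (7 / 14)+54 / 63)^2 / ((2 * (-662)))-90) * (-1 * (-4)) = -2318674723299 / 8197082600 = -282.87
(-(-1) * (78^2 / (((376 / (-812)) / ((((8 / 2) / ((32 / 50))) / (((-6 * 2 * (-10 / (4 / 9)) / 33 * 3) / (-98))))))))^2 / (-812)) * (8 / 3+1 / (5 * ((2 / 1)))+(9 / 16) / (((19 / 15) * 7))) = -108688752938831065 / 290103552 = -374655022.97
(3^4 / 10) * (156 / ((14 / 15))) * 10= 13538.57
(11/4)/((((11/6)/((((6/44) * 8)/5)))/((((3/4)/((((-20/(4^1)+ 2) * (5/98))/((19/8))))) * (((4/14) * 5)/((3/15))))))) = -27.20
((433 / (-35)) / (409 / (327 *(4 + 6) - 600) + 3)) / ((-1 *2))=115611 / 58933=1.96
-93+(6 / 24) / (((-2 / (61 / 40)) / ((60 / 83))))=-123687 / 1328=-93.14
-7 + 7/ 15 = -98/ 15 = -6.53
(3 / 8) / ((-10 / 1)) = -3 / 80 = -0.04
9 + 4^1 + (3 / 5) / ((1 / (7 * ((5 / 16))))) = 229 / 16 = 14.31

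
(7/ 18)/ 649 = 7/ 11682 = 0.00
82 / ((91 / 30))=2460 / 91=27.03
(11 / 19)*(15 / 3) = 55 / 19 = 2.89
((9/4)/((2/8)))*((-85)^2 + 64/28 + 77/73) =33243138/511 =65055.06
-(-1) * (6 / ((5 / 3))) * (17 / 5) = 306 / 25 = 12.24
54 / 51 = 18 / 17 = 1.06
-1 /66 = -0.02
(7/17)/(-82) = -7/1394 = -0.01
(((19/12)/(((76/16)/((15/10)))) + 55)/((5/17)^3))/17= 32079/250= 128.32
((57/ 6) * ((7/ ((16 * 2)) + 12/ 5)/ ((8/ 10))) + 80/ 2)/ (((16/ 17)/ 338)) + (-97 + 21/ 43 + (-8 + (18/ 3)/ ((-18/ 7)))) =6717372433/ 264192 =25426.10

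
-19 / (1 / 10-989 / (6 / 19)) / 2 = 285 / 93952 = 0.00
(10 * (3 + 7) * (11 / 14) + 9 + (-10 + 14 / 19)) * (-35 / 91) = -52075 / 1729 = -30.12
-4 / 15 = -0.27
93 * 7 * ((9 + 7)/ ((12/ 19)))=16492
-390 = -390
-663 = -663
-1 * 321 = -321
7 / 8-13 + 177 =1319 / 8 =164.88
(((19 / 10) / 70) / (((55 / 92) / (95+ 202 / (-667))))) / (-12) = -1200097 / 3349500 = -0.36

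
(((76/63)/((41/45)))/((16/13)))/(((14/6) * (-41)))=-3705/329476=-0.01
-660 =-660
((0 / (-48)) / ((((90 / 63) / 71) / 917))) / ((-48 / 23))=0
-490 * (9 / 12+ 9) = -9555 / 2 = -4777.50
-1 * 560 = -560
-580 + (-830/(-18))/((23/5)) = -117985/207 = -569.98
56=56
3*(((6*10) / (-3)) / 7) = -60 / 7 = -8.57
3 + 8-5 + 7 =13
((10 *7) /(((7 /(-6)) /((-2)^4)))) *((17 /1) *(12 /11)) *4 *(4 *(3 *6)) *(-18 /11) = 1015234560 /121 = 8390368.26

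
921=921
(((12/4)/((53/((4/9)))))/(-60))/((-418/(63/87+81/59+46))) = 41147/852873615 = 0.00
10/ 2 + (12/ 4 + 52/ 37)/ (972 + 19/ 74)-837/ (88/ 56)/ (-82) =746312495/ 64896194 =11.50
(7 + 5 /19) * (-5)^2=3450 /19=181.58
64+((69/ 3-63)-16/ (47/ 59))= 184/ 47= 3.91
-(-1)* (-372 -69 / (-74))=-27459 / 74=-371.07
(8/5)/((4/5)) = 2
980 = 980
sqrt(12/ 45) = 2 * sqrt(15)/ 15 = 0.52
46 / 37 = 1.24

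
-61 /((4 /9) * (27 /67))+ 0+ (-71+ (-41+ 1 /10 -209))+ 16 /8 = -39569 /60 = -659.48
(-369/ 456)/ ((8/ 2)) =-123/ 608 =-0.20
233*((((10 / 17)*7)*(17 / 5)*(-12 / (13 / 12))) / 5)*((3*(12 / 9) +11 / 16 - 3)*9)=-7133994 / 65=-109753.75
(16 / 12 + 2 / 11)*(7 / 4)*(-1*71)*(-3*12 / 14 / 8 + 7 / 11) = -172175 / 2904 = -59.29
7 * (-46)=-322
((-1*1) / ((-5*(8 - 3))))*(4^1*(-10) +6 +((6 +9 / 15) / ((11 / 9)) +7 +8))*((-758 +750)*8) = 4352 / 125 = 34.82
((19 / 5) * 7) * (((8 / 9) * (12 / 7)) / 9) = 608 / 135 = 4.50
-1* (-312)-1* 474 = -162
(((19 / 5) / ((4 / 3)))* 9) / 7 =513 / 140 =3.66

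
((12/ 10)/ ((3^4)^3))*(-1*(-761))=1522/ 885735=0.00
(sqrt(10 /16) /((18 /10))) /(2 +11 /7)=7*sqrt(10) /180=0.12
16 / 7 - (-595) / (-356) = 1531 / 2492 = 0.61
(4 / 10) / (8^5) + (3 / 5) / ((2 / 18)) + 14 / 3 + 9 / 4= 3026947 / 245760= 12.32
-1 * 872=-872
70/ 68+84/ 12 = 273/ 34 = 8.03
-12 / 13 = -0.92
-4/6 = -0.67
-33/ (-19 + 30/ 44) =726/ 403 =1.80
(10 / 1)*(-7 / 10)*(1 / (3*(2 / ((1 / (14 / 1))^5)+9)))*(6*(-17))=238 / 1075657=0.00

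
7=7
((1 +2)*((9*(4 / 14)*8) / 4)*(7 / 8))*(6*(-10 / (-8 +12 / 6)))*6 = 810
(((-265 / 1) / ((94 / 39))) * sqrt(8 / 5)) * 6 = -12402 * sqrt(10) / 47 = -834.44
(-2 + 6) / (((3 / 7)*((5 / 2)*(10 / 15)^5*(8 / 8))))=567 / 20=28.35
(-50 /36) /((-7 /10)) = 125 /63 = 1.98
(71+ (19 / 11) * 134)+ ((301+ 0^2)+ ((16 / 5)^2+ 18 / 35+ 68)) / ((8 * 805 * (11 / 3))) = 3749728371 / 12397000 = 302.47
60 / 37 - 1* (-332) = 12344 / 37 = 333.62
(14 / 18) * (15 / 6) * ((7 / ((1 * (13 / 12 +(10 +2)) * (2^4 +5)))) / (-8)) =-35 / 5652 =-0.01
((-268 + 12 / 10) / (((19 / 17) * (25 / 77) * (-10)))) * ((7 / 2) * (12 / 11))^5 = 10373355157536 / 173861875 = 59664.35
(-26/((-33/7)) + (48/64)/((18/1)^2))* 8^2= 353.12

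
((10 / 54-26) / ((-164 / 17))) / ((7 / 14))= 289 / 54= 5.35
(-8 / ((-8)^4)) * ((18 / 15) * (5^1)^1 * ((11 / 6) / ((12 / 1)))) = -11 / 6144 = -0.00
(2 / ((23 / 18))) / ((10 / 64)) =1152 / 115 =10.02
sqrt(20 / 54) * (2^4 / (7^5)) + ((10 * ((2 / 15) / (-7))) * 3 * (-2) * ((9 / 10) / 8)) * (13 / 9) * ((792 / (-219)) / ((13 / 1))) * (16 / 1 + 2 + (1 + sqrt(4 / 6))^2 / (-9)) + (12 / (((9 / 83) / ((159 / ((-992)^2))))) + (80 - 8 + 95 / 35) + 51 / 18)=16 * sqrt(30) / 151263 + 88 * sqrt(6) / 22995 + 61941721243 / 808162560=76.66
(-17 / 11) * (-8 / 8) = 17 / 11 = 1.55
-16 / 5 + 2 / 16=-123 / 40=-3.08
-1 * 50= -50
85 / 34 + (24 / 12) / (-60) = 37 / 15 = 2.47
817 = 817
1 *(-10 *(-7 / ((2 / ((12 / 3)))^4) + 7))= 1050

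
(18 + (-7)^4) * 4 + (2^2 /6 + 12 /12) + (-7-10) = 28982 /3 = 9660.67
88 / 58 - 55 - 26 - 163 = -7032 / 29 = -242.48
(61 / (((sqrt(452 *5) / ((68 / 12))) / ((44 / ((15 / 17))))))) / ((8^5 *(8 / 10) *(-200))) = -193919 *sqrt(565) / 66650112000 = -0.00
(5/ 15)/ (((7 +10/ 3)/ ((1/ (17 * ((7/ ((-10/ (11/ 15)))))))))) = -0.00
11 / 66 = 1 / 6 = 0.17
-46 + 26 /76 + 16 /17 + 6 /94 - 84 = -3906159 /30362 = -128.65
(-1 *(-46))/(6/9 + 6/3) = 69/4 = 17.25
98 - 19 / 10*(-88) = 1326 / 5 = 265.20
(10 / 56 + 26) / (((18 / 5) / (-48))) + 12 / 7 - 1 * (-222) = -376 / 3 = -125.33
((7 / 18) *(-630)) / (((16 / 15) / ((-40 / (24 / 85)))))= 520625 / 16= 32539.06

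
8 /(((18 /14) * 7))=8 /9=0.89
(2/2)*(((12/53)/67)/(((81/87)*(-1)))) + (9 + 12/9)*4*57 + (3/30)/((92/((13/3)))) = 69271803449/29402280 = 2356.00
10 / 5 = 2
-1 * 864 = -864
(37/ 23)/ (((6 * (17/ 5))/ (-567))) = -34965/ 782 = -44.71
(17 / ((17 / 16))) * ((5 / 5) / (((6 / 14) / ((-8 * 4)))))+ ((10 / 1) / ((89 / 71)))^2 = -26876564 / 23763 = -1131.03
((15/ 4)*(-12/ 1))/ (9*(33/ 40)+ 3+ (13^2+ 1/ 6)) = -5400/ 21551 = -0.25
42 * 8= 336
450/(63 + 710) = 450/773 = 0.58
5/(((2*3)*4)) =5/24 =0.21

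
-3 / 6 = -1 / 2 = -0.50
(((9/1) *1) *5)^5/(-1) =-184528125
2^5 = 32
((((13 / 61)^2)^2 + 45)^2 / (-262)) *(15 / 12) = -485303625288821045 / 50227316005287622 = -9.66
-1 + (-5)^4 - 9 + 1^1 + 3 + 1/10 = 6191/10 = 619.10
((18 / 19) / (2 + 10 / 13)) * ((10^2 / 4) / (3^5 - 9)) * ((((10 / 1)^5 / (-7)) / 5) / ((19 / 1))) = -125000 / 22743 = -5.50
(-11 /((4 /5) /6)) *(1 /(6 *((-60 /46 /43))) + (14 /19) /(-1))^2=-4995745931 /1559520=-3203.39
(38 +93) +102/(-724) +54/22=530855/3982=133.31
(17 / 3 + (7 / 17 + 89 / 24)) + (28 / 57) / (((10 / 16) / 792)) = 8168941 / 12920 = 632.27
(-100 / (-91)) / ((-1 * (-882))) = 50 / 40131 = 0.00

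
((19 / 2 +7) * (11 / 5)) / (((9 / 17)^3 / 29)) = 7094.53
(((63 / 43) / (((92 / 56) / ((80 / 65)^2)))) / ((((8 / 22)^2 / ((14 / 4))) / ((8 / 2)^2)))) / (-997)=-95622912 / 166639577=-0.57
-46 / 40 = -23 / 20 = -1.15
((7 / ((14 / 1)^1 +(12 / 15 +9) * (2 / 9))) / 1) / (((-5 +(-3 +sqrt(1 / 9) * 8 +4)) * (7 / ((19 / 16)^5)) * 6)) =-111424455 / 6106906624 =-0.02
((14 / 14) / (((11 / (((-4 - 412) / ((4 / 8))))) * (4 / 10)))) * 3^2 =-18720 / 11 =-1701.82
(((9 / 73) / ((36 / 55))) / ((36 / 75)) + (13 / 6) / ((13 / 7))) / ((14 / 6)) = 5463 / 8176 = 0.67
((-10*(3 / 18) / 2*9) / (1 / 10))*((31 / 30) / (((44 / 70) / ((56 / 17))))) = -75950 / 187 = -406.15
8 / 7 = 1.14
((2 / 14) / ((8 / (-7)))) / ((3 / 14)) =-7 / 12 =-0.58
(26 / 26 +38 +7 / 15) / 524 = 0.08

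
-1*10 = -10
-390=-390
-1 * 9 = -9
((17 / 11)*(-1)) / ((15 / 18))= -102 / 55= -1.85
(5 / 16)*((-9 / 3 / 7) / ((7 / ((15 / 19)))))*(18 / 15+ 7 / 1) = -0.12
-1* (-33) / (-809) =-33 / 809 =-0.04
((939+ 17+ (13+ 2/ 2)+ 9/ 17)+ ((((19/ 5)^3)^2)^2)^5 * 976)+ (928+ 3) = 881281789722811803712067778733938065441103783732177988516706166909700564475565942/ 14745149545802860302501358091831207275390625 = 59767572175872889231872130000000000000.00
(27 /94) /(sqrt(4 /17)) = 27 * sqrt(17) /188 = 0.59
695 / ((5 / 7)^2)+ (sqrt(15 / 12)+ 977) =sqrt(5) / 2+ 11696 / 5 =2340.32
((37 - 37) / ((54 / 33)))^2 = 0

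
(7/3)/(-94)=-7/282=-0.02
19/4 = 4.75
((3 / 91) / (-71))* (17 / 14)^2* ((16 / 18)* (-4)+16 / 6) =578 / 949767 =0.00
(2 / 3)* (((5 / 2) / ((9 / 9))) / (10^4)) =1 / 6000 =0.00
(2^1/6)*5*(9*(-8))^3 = -622080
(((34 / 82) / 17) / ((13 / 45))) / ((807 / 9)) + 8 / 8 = 143512 / 143377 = 1.00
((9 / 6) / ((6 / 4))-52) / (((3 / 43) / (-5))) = 3655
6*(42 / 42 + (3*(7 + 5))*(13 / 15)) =966 / 5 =193.20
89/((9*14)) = 89/126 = 0.71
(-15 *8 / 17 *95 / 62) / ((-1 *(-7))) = -5700 / 3689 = -1.55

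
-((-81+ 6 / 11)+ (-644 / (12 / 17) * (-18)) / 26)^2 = -303778.27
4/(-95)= -4/95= -0.04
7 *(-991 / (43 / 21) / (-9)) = 48559 / 129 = 376.43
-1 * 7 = -7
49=49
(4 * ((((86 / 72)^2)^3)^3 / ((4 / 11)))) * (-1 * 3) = -2778592669308478668930028873139 / 3438141599496845182057316352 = -808.17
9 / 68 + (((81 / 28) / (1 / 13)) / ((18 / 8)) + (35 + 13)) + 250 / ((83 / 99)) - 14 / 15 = 214591303 / 592620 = 362.11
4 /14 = 2 /7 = 0.29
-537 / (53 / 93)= -49941 / 53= -942.28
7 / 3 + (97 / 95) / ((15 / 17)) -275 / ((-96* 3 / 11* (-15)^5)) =3.49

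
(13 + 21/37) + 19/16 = 8735/592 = 14.76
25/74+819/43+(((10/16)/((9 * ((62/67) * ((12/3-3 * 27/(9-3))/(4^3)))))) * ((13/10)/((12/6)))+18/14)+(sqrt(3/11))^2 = 26774084989/1298819214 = 20.61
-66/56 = -33/28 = -1.18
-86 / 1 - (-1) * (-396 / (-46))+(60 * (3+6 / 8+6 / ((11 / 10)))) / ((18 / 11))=11965 / 46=260.11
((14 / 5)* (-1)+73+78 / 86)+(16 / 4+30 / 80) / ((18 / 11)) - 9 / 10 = 2256383 / 30960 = 72.88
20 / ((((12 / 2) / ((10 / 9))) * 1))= 100 / 27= 3.70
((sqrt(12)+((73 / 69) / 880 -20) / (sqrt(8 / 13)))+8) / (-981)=-8 / 981 -2 * sqrt(3) / 981+1214327 * sqrt(26) / 238265280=0.01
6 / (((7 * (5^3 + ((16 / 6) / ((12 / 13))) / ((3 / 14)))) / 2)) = 324 / 26173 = 0.01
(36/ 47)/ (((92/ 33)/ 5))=1485/ 1081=1.37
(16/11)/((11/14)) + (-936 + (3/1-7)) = -938.15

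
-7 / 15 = -0.47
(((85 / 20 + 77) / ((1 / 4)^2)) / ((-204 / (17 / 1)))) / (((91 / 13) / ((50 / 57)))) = -16250 / 1197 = -13.58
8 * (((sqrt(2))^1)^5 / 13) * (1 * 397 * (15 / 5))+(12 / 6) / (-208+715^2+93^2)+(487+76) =4709.04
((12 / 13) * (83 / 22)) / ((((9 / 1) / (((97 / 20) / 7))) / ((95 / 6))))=152969 / 36036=4.24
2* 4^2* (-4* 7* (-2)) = 1792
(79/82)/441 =79/36162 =0.00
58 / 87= 2 / 3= 0.67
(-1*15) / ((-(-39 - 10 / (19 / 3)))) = -95 / 257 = -0.37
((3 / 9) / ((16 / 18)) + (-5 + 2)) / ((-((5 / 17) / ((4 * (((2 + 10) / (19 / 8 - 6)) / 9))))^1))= -1904 / 145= -13.13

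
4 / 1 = 4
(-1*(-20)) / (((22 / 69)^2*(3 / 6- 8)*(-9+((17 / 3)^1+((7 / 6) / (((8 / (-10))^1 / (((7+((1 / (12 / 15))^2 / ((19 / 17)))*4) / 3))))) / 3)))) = 17368128 / 3558005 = 4.88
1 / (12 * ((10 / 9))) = 3 / 40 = 0.08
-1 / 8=-0.12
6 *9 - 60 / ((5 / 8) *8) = 42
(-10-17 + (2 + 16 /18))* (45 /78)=-1085 /78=-13.91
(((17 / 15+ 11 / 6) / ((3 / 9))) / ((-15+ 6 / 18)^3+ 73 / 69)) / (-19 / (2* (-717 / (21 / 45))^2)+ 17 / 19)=-4858654624911 / 1540522321611115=-0.00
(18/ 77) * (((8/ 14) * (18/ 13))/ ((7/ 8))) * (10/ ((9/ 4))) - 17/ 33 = 62437/ 147147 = 0.42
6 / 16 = 3 / 8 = 0.38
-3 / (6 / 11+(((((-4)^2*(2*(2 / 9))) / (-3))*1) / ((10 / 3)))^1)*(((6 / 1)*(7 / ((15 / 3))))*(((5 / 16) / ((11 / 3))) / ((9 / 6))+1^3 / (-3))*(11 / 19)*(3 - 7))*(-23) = -3490641 / 1558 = -2240.46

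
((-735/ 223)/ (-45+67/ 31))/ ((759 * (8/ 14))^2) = 372155/ 909882302208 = 0.00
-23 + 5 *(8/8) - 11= -29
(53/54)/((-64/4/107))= -5671/864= -6.56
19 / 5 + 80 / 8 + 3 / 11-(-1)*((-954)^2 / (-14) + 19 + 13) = -25010452 / 385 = -64962.21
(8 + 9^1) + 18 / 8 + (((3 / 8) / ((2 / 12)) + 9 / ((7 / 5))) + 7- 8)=377 / 14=26.93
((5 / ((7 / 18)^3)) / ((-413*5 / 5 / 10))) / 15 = -19440 / 141659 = -0.14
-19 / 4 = -4.75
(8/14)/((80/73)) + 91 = 12813/140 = 91.52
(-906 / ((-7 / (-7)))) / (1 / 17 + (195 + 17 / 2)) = -10268 / 2307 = -4.45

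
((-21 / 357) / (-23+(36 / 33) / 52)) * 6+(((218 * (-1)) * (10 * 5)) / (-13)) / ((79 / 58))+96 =20412191935 / 28685137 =711.59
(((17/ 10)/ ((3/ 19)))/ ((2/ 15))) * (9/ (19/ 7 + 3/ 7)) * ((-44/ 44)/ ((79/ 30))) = -305235/ 3476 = -87.81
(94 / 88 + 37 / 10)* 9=42.91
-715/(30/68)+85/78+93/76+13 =-1586089/988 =-1605.35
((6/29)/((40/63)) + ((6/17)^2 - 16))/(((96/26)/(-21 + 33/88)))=372717917/4291072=86.86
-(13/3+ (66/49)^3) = -2391925/352947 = -6.78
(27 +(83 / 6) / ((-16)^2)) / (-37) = -41555 / 56832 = -0.73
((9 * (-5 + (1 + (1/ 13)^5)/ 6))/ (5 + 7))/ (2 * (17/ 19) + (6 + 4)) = -25572803/ 83169632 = -0.31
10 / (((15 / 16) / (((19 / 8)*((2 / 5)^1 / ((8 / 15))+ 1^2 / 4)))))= 76 / 3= 25.33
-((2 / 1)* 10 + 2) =-22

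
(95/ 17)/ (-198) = -95/ 3366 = -0.03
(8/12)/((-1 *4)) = -1/6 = -0.17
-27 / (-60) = 9 / 20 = 0.45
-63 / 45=-7 / 5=-1.40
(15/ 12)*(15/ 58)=75/ 232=0.32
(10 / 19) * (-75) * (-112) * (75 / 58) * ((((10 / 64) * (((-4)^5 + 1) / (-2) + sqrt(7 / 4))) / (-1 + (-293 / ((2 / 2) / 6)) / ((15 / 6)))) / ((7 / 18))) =-6473671875 / 3880142- 6328125 * sqrt(7) / 3880142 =-1672.73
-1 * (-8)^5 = 32768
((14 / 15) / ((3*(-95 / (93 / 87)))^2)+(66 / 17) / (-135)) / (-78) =250356466 / 679345187625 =0.00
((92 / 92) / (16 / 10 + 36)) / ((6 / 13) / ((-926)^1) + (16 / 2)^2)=30095 / 72420044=0.00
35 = 35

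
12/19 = 0.63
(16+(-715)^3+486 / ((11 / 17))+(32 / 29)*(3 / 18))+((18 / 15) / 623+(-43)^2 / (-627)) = -6901119572368174 / 18880015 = -365525110.67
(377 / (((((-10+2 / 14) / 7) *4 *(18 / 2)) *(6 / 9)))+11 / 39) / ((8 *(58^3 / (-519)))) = 40495321 / 11200989696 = 0.00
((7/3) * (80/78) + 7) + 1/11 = 12206/1287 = 9.48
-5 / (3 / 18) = -30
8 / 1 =8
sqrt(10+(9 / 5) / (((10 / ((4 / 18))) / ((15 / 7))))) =sqrt(12355) / 35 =3.18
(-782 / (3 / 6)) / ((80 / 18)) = -3519 / 10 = -351.90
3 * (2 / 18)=1 / 3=0.33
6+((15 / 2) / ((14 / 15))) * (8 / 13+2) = 4917 / 182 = 27.02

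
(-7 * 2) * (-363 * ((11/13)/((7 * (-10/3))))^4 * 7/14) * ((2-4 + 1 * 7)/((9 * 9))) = 0.00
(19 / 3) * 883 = 16777 / 3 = 5592.33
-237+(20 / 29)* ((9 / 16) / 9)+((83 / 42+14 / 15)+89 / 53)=-150002921 / 645540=-232.37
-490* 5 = -2450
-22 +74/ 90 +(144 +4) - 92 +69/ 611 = 960542/ 27495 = 34.94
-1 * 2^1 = -2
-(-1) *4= 4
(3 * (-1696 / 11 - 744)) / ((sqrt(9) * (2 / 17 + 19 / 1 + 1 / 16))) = -2687360 / 57387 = -46.83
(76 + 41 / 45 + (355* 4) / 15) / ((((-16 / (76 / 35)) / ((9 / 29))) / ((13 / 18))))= -5.22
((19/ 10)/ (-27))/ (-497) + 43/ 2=1442552/ 67095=21.50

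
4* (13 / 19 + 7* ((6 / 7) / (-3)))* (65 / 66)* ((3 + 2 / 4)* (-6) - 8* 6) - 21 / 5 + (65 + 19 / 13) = 5704573 / 13585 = 419.92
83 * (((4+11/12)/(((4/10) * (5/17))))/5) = 83249/120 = 693.74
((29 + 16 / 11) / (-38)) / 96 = -335 / 40128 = -0.01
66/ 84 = 0.79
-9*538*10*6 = -290520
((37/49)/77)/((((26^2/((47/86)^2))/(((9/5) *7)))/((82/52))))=30159477/350328698720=0.00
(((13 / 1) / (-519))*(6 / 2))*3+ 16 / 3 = 2651 / 519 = 5.11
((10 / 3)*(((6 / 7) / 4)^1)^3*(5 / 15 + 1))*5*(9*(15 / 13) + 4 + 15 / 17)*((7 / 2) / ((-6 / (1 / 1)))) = -6025 / 3094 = -1.95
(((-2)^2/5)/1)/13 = 4/65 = 0.06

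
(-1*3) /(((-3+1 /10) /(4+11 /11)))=150 /29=5.17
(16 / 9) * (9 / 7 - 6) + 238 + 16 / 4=4906 / 21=233.62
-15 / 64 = -0.23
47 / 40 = 1.18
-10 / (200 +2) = -5 / 101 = -0.05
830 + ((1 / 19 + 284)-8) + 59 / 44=925781 / 836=1107.39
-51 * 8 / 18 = -68 / 3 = -22.67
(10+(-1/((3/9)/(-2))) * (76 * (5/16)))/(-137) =-305/274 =-1.11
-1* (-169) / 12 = 169 / 12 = 14.08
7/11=0.64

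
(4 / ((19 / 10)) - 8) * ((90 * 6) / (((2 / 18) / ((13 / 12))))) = -589680 / 19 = -31035.79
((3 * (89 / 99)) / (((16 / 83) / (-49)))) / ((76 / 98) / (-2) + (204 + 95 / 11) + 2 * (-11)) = -3.60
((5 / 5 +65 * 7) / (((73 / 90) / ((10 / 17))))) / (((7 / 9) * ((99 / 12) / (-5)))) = -24624000 / 95557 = -257.69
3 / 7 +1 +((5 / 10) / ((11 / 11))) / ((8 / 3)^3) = 10429 / 7168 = 1.45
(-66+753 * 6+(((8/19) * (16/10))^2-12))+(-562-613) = 29470721/9025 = 3265.45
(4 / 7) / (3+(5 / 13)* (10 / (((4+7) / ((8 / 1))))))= 572 / 5803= 0.10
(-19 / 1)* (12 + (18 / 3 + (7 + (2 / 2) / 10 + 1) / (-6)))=-6327 / 20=-316.35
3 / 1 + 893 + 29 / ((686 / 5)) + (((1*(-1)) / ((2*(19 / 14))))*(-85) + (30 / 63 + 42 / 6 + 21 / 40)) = 731620591 / 782040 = 935.53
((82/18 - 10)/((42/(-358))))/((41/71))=80.36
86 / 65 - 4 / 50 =404 / 325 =1.24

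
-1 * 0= 0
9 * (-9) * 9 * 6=-4374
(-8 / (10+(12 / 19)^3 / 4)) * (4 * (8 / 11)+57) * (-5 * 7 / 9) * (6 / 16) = 158202835 / 2277726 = 69.46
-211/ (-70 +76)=-211/ 6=-35.17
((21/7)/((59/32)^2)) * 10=30720/3481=8.83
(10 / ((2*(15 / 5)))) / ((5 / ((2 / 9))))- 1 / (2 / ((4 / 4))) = -23 / 54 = -0.43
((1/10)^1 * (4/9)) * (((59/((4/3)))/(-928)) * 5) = -59/5568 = -0.01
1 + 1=2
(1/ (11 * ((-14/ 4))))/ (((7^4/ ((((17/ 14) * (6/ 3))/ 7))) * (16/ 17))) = -289/ 72471784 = -0.00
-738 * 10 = -7380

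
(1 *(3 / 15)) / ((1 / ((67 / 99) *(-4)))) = -268 / 495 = -0.54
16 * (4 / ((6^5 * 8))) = 1 / 972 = 0.00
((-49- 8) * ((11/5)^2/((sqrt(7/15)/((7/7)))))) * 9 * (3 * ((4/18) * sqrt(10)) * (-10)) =82764 * sqrt(42)/7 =76624.57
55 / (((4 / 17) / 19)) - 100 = 17365 / 4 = 4341.25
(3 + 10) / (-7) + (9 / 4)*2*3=163 / 14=11.64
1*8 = 8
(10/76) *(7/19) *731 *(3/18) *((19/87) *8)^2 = 409360/22707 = 18.03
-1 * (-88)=88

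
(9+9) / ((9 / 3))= 6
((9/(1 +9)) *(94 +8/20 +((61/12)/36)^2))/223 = 88105133/231206400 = 0.38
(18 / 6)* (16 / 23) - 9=-159 / 23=-6.91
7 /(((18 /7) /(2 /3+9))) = 1421 /54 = 26.31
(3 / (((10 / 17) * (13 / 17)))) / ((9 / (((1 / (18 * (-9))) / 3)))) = -289 / 189540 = -0.00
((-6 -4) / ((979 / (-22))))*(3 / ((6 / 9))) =90 / 89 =1.01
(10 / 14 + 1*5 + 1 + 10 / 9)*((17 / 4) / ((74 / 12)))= 8381 / 1554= 5.39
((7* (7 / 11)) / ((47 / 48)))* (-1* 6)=-14112 / 517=-27.30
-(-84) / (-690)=-14 / 115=-0.12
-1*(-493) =493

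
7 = 7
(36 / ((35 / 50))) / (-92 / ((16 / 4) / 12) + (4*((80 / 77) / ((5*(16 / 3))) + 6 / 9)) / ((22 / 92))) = -32670 / 167831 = -0.19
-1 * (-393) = 393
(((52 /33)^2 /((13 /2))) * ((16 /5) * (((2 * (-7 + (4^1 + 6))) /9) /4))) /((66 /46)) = 76544 /539055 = 0.14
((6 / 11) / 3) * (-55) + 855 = 845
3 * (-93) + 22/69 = -19229/69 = -278.68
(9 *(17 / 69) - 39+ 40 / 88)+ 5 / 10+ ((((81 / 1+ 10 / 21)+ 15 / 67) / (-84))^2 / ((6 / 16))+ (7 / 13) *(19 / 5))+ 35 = 322231636933781 / 86141397372030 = 3.74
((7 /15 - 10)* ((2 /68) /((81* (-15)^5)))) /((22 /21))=91 /20913187500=0.00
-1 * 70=-70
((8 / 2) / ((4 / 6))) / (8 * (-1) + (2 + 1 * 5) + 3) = 3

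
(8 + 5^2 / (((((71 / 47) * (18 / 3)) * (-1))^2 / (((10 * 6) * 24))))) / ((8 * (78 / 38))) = 1780718 / 65533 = 27.17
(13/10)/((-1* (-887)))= 13/8870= 0.00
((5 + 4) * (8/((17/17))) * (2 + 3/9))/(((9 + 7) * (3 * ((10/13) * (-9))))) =-91/180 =-0.51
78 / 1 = 78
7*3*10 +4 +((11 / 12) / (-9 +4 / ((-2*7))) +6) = 171523 / 780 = 219.90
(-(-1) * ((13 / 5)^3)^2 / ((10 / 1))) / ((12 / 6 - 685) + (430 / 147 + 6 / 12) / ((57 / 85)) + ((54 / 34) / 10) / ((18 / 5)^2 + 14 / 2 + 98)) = -35571415092759 / 780586231718750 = -0.05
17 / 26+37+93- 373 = -6301 / 26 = -242.35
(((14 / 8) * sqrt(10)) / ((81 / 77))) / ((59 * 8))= 0.01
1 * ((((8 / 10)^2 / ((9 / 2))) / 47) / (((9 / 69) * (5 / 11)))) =8096 / 158625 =0.05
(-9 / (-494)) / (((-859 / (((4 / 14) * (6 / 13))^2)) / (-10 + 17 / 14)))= 39852 / 12299032291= 0.00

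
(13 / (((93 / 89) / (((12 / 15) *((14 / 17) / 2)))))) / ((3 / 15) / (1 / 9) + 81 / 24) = 259168 / 327267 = 0.79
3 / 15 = 1 / 5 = 0.20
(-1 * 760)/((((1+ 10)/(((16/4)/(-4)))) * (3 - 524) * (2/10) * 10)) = -380/5731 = -0.07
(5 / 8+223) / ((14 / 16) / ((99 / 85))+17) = 177111 / 14059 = 12.60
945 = 945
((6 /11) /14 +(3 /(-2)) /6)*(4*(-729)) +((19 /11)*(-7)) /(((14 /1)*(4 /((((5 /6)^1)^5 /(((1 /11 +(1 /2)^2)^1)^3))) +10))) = 32773863865 /53264288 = 615.31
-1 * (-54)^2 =-2916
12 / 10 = 6 / 5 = 1.20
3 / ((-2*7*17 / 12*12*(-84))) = 1 / 6664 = 0.00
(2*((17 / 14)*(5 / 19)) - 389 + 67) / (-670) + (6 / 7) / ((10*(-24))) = 169691 / 356440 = 0.48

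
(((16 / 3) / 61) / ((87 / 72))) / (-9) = -128 / 15921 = -0.01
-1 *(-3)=3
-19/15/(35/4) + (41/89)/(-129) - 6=-12353077/2009175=-6.15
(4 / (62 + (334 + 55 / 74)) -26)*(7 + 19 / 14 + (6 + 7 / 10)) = -23654178 / 60445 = -391.33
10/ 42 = 5/ 21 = 0.24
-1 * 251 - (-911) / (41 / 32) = 18861 / 41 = 460.02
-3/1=-3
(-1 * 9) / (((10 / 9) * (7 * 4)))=-81 / 280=-0.29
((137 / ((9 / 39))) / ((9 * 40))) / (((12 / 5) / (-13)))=-23153 / 2592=-8.93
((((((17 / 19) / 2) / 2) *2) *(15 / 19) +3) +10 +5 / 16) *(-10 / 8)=-394665 / 23104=-17.08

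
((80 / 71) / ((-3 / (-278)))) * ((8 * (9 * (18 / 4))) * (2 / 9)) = 533760 / 71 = 7517.75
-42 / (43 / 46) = -1932 / 43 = -44.93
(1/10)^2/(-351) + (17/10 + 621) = 21856769/35100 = 622.70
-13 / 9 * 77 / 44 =-91 / 36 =-2.53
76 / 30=38 / 15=2.53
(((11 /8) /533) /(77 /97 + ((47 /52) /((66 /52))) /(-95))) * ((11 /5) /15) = 2453033 /5097942460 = 0.00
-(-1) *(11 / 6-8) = -37 / 6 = -6.17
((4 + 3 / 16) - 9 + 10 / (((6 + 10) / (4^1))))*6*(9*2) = -999 / 4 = -249.75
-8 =-8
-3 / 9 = -1 / 3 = -0.33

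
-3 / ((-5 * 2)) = 3 / 10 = 0.30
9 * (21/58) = 189/58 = 3.26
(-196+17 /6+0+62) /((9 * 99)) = -787 /5346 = -0.15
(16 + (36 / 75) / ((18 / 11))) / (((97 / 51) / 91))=1890434 / 2425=779.56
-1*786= -786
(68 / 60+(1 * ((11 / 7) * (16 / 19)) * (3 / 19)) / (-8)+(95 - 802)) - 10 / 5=-26832676 / 37905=-707.89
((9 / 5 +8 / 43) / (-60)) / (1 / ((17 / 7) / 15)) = -1037 / 193500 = -0.01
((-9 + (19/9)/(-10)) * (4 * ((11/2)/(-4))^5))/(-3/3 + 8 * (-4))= -5.49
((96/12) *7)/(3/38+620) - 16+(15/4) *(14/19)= -11771325/895394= -13.15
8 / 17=0.47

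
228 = 228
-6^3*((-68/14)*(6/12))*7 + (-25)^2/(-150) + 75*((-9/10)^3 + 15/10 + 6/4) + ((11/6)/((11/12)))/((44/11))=460639/120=3838.66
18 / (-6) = -3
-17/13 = -1.31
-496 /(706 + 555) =-0.39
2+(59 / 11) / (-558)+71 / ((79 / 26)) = 12295891 / 484902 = 25.36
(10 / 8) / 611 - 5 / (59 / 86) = -1050625 / 144196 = -7.29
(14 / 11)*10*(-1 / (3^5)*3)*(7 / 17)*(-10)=9800 / 15147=0.65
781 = 781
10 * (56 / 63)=80 / 9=8.89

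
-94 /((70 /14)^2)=-94 /25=-3.76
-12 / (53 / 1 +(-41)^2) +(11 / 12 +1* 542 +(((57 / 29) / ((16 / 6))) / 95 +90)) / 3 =636523873 / 3017160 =210.97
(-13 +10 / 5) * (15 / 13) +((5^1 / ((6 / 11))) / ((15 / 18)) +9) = 95 / 13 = 7.31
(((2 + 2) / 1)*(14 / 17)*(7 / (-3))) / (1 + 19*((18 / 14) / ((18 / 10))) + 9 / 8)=-21952 / 44829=-0.49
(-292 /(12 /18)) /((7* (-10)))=219 /35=6.26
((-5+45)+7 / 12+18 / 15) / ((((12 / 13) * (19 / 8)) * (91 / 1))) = 2507 / 11970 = 0.21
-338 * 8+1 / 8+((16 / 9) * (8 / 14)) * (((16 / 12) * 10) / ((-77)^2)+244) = -22017172795 / 8964648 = -2456.00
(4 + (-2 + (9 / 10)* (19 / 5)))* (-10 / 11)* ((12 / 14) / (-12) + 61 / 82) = -52303 / 15785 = -3.31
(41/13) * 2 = 82/13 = 6.31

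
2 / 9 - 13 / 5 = -107 / 45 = -2.38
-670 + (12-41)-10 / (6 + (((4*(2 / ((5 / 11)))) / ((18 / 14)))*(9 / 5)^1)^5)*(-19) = -30999237738954562 / 44347980925163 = -699.00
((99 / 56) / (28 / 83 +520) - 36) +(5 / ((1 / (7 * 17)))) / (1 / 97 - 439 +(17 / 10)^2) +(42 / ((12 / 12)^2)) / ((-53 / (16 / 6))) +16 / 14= -113576161175987 / 2963012014816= -38.33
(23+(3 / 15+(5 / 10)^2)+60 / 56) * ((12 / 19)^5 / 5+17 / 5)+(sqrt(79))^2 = 56458025739 / 346653860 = 162.87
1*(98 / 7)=14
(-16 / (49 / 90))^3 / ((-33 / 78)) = 59990.14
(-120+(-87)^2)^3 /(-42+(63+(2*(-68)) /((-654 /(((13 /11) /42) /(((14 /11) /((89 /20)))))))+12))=397364445708031620 /31745209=12517304444.52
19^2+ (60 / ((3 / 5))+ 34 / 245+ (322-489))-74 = 53934 / 245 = 220.14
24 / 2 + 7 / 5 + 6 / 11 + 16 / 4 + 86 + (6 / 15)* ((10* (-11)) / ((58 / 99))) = 46003 / 1595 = 28.84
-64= -64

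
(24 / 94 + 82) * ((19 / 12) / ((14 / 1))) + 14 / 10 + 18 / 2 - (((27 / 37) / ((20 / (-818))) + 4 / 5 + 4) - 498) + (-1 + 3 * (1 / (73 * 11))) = 541.75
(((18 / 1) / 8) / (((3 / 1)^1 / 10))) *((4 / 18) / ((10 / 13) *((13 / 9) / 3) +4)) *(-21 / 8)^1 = -945 / 944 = -1.00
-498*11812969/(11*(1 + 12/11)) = -5882858562/23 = -255776459.22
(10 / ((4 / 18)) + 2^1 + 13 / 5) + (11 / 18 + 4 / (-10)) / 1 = 49.81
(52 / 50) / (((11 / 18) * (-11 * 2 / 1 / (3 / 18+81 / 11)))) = -19383 / 33275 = -0.58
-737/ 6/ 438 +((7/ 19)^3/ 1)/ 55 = -277128161/ 991399860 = -0.28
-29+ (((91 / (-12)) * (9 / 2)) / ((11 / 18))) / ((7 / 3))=-2329 / 44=-52.93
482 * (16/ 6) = 3856/ 3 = 1285.33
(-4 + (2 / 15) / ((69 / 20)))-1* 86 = -18622 / 207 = -89.96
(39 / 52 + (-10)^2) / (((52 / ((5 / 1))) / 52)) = 2015 / 4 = 503.75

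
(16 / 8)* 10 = 20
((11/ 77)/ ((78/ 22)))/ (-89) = -11/ 24297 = -0.00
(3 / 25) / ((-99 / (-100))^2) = 400 / 3267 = 0.12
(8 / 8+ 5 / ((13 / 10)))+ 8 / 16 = 139 / 26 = 5.35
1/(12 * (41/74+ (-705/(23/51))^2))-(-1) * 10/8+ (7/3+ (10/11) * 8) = 137087102165993/12627702323148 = 10.86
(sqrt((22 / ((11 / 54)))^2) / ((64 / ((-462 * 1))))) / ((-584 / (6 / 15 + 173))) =5407479 / 23360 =231.48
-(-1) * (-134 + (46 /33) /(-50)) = -134.03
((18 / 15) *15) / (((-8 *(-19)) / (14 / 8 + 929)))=33507 / 304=110.22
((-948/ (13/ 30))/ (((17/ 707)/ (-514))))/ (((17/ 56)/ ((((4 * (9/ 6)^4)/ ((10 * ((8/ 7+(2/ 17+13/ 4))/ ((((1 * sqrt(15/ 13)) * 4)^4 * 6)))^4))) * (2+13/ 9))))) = 10229850033999270267567113168014540800000000/ 225329653313830116183613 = 45399484193727244892.95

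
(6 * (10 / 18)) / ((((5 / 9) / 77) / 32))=14784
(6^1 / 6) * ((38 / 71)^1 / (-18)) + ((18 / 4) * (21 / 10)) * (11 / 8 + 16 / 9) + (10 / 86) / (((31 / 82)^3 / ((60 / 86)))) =176079070784807 / 5631743072160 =31.27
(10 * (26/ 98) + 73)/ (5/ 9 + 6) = 33363/ 2891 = 11.54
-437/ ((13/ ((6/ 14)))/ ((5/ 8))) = -6555/ 728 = -9.00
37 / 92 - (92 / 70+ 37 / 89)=-380533 / 286580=-1.33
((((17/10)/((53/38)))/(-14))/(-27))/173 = 323/17329410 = 0.00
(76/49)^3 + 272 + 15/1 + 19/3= 104848048/352947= 297.06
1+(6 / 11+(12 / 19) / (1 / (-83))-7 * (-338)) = 483861 / 209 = 2315.12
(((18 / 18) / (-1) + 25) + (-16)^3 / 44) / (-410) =76 / 451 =0.17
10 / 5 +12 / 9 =10 / 3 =3.33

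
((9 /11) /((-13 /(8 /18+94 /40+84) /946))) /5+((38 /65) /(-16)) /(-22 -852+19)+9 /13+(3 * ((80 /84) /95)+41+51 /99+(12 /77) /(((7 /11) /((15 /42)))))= -1662708138061 /1677475800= -991.20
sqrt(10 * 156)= 2 * sqrt(390)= 39.50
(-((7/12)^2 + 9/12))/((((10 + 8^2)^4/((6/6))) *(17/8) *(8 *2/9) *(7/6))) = -471/57094440704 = -0.00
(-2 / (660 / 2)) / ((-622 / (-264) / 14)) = -56 / 1555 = -0.04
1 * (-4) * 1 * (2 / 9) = -0.89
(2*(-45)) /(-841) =90 /841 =0.11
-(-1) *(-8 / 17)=-8 / 17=-0.47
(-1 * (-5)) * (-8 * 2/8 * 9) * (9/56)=-405/28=-14.46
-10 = -10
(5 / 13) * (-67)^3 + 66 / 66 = -1503802 / 13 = -115677.08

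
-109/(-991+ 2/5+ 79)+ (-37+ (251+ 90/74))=36315519/168646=215.34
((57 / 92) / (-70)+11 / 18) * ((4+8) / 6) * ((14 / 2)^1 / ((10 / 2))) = 34907 / 20700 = 1.69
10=10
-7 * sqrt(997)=-221.03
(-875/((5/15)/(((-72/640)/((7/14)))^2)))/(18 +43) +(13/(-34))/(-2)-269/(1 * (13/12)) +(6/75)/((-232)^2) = -4540360602163/18140033600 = -250.30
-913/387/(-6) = 913/2322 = 0.39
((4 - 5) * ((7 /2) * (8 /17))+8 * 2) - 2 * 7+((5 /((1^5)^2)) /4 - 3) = -95 /68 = -1.40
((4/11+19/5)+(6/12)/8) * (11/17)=3719/1360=2.73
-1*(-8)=8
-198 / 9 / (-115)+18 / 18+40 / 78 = 7643 / 4485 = 1.70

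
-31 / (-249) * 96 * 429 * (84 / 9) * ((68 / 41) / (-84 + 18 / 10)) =-1350469120 / 1398633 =-965.56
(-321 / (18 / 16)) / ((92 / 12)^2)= -2568 / 529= -4.85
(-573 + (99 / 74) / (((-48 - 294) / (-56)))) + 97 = -475.78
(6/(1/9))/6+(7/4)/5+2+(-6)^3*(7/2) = -14893/20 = -744.65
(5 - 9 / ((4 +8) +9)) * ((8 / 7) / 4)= 1.31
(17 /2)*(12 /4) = 51 /2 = 25.50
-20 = -20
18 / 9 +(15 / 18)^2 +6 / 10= 593 / 180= 3.29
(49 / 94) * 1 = 49 / 94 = 0.52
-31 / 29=-1.07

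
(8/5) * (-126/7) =-144/5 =-28.80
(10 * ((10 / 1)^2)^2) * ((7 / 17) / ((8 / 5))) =437500 / 17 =25735.29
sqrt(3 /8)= sqrt(6) /4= 0.61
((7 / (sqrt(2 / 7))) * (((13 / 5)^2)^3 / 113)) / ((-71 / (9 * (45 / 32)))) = -2736800703 * sqrt(14) / 1604600000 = -6.38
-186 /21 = -62 /7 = -8.86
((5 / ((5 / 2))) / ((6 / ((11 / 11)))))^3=0.04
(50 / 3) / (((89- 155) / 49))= -1225 / 99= -12.37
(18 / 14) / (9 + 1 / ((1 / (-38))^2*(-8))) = -18 / 2401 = -0.01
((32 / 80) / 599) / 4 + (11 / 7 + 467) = 19647207 / 41930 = 468.57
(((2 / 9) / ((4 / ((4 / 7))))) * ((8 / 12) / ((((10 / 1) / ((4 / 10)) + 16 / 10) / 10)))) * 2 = 400 / 25137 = 0.02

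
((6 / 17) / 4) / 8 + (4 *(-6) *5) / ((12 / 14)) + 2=-37533 / 272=-137.99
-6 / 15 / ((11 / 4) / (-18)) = 144 / 55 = 2.62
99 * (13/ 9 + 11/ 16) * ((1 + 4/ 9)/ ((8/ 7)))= 307307/ 1152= 266.76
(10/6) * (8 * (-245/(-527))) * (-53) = -519400/1581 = -328.53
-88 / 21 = -4.19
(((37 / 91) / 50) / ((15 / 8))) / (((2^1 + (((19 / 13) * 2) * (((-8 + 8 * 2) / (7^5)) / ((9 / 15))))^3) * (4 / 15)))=114505079612169519 / 14081030148210640850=0.01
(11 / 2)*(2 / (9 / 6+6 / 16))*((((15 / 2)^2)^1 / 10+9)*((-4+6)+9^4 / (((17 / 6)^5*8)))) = 3954095574 / 7099285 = 556.97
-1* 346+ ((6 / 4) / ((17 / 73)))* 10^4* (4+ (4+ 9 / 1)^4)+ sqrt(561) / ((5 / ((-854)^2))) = 729316* sqrt(561) / 5+ 31278669118 / 17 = 1843376546.69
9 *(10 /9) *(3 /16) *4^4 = 480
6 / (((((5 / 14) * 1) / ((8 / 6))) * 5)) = 112 / 25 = 4.48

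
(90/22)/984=0.00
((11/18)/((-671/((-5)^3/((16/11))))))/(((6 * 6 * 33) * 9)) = 125/17076096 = 0.00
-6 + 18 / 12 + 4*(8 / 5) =1.90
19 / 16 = 1.19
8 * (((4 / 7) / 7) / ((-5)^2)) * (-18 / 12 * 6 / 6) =-0.04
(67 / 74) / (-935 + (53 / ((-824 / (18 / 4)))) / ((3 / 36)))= -13802 / 14306087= -0.00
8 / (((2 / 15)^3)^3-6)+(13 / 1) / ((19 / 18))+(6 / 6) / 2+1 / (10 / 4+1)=361021586998465 / 30677800713154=11.77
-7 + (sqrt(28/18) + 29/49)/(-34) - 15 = -36681/1666 - sqrt(14)/102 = -22.05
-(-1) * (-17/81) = -17/81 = -0.21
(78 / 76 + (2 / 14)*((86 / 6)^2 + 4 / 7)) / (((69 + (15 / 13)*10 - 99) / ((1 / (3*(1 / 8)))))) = -6635213 / 1508220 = -4.40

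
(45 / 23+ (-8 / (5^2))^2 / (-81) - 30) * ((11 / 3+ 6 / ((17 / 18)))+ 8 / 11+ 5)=-288470709898 / 653214375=-441.62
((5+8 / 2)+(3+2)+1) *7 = 105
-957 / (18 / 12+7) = -1914 / 17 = -112.59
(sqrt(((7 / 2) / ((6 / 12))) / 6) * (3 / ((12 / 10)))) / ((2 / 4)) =5 * sqrt(42) / 6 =5.40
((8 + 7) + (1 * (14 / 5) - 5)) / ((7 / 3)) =192 / 35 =5.49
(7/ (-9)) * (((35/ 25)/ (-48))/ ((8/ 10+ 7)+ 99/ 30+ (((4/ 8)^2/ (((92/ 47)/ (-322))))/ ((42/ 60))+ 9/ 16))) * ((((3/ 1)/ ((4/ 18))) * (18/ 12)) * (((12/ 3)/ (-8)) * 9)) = 0.04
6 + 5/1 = 11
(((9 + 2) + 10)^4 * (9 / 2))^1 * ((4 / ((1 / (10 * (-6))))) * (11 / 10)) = -231043428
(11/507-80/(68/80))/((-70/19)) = 2201321/86190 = 25.54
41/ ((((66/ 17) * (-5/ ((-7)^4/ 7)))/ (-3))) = 239071/ 110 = 2173.37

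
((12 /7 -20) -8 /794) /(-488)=12711 /339038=0.04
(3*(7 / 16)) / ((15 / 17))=119 / 80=1.49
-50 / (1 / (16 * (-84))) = 67200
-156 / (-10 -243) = 156 / 253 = 0.62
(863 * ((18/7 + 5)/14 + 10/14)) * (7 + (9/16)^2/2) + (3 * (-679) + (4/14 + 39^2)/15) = 4378745627/752640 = 5817.85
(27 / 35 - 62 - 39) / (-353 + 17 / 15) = 5262 / 18473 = 0.28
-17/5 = -3.40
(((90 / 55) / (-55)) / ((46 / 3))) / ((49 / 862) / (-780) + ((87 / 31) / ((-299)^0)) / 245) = -5515100136 / 32351353639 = -0.17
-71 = -71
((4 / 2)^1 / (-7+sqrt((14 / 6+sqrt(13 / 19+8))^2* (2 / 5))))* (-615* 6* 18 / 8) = 4732425 / (-sqrt(10)* (133+3* sqrt(3135))+1995) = 4536.28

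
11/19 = 0.58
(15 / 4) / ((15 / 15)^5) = 15 / 4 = 3.75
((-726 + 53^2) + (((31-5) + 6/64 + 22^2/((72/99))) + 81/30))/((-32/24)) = -1333101/640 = -2082.97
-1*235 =-235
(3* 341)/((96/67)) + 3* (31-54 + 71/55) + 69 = 717.84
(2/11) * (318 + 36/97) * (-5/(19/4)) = -1235280/20273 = -60.93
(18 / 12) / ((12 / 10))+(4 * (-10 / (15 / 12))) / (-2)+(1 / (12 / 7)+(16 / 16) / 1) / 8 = 1675 / 96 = 17.45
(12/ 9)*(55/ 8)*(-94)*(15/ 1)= -12925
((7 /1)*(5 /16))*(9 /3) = 105 /16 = 6.56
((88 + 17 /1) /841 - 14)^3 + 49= -1559769588580 /594823321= -2622.24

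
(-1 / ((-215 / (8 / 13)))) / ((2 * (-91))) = -4 / 254345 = -0.00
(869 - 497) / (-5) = -372 / 5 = -74.40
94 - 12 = 82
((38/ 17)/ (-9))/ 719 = -38/ 110007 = -0.00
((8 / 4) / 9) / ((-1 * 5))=-2 / 45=-0.04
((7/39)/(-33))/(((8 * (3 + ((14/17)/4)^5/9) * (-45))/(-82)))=-3259991672/7894285895925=-0.00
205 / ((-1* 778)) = -0.26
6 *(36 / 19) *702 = 151632 / 19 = 7980.63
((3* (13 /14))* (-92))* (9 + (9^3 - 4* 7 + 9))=-1289886 /7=-184269.43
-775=-775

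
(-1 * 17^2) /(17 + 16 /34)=-4913 /297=-16.54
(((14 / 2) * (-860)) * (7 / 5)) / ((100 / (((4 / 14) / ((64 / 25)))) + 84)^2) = -43 / 4900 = -0.01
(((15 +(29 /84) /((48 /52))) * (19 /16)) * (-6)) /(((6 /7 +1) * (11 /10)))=-1472215 /27456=-53.62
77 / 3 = 25.67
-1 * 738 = -738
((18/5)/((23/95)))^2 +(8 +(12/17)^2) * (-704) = -880851100/152881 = -5761.68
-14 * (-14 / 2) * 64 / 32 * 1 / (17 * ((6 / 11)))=1078 / 51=21.14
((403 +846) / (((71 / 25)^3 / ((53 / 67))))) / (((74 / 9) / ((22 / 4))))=102398484375 / 3549045476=28.85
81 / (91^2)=81 / 8281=0.01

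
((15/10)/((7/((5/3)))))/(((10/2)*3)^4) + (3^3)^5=14348907.00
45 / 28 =1.61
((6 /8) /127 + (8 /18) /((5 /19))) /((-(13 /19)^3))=-5.29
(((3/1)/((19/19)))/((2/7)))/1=21/2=10.50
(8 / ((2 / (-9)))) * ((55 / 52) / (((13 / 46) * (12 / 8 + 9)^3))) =-20240 / 173901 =-0.12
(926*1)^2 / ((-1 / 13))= -11147188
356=356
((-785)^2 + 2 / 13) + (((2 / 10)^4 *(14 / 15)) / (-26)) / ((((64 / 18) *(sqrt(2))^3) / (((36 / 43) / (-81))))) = 7 *sqrt(2) / 167700000 + 8010927 / 13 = 616225.15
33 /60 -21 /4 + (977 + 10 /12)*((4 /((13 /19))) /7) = 811.95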